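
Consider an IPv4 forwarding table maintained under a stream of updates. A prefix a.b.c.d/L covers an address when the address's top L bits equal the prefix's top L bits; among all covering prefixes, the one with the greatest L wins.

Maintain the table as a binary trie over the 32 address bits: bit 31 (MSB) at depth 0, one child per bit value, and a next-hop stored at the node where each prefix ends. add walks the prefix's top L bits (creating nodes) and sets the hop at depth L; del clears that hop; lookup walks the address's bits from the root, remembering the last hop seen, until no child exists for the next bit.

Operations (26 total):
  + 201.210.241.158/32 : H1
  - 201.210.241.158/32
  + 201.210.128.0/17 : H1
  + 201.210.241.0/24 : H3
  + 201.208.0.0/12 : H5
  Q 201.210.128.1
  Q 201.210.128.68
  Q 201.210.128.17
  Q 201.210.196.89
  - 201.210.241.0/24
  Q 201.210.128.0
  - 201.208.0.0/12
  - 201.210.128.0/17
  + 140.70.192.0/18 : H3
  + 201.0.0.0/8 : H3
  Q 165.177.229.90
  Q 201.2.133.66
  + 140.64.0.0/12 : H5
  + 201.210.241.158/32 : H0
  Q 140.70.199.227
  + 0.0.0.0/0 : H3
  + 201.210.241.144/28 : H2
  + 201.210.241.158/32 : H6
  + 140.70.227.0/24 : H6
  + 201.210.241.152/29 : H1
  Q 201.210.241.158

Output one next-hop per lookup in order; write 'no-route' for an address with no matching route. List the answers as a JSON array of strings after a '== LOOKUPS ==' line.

Apply in order:
  add 201.210.241.158/32 -> H1 at depth 32
  del 201.210.241.158/32 (clear depth 32)
  add 201.210.128.0/17 -> H1 at depth 17
  add 201.210.241.0/24 -> H3 at depth 24
  add 201.208.0.0/12 -> H5 at depth 12
  Q 201.210.128.1: descend 11001001110100101 ; hops seen [H5,H1] ; pick H1
  Q 201.210.128.68: descend 11001001110100101 ; hops seen [H5,H1] ; pick H1
  Q 201.210.128.17: descend 11001001110100101 ; hops seen [H5,H1] ; pick H1
  Q 201.210.196.89: descend 110010011101001011 ; hops seen [H5,H1] ; pick H1
  del 201.210.241.0/24 (clear depth 24)
  Q 201.210.128.0: descend 11001001110100101 ; hops seen [H5,H1] ; pick H1
  del 201.208.0.0/12 (clear depth 12)
  del 201.210.128.0/17 (clear depth 17)
  add 140.70.192.0/18 -> H3 at depth 18
  add 201.0.0.0/8 -> H3 at depth 8
  Q 165.177.229.90: descend 10 ; hops seen [∅] ; pick no-route
  Q 201.2.133.66: descend 11001001 ; hops seen [H3] ; pick H3
  add 140.64.0.0/12 -> H5 at depth 12
  add 201.210.241.158/32 -> H0 at depth 32
  Q 140.70.199.227: descend 100011000100011011 ; hops seen [H5,H3] ; pick H3
  add 0.0.0.0/0 -> H3 at depth 0
  add 201.210.241.144/28 -> H2 at depth 28
  add 201.210.241.158/32 -> H6 at depth 32
  add 140.70.227.0/24 -> H6 at depth 24
  add 201.210.241.152/29 -> H1 at depth 29
  Q 201.210.241.158: descend 11001001110100101111000110011110 ; hops seen [H3,H3,H2,H1,H6] ; pick H6

== LOOKUPS ==
["H1","H1","H1","H1","H1","no-route","H3","H3","H6"]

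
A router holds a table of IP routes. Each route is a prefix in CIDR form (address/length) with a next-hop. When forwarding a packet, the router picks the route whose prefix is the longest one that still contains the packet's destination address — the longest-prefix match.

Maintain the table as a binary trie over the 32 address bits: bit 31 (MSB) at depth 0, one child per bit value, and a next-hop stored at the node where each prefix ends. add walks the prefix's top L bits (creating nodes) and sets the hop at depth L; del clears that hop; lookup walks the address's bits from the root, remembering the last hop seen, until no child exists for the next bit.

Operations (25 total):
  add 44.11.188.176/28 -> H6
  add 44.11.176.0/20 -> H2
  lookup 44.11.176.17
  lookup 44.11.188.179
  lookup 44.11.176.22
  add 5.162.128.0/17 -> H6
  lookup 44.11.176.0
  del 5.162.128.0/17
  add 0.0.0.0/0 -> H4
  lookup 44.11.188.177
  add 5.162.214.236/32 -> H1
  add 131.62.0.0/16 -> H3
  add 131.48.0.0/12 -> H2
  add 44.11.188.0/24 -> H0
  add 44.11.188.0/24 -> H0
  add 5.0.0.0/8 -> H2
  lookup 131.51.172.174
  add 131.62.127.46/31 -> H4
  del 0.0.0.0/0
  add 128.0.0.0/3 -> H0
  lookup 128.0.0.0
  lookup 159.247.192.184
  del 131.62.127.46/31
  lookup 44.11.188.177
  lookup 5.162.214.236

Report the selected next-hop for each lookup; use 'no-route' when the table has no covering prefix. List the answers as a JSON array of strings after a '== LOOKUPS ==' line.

Trace:
  add 44.11.188.176/28 -> H6 at depth 28
  add 44.11.176.0/20 -> H2 at depth 20
  Q 44.11.176.17: descend 00101100000010111011 ; hops seen [H2] ; pick H2
  Q 44.11.188.179: descend 0010110000001011101111001011 ; hops seen [H2,H6] ; pick H6
  Q 44.11.176.22: descend 00101100000010111011 ; hops seen [H2] ; pick H2
  add 5.162.128.0/17 -> H6 at depth 17
  Q 44.11.176.0: descend 00101100000010111011 ; hops seen [H2] ; pick H2
  del 5.162.128.0/17 (clear depth 17)
  add 0.0.0.0/0 -> H4 at depth 0
  Q 44.11.188.177: descend 0010110000001011101111001011 ; hops seen [H4,H2,H6] ; pick H6
  add 5.162.214.236/32 -> H1 at depth 32
  add 131.62.0.0/16 -> H3 at depth 16
  add 131.48.0.0/12 -> H2 at depth 12
  add 44.11.188.0/24 -> H0 at depth 24
  add 44.11.188.0/24 -> H0 at depth 24
  add 5.0.0.0/8 -> H2 at depth 8
  Q 131.51.172.174: descend 100000110011 ; hops seen [H4,H2] ; pick H2
  add 131.62.127.46/31 -> H4 at depth 31
  del 0.0.0.0/0 (clear depth 0)
  add 128.0.0.0/3 -> H0 at depth 3
  Q 128.0.0.0: descend 100000 ; hops seen [H0] ; pick H0
  Q 159.247.192.184: descend 100 ; hops seen [H0] ; pick H0
  del 131.62.127.46/31 (clear depth 31)
  Q 44.11.188.177: descend 0010110000001011101111001011 ; hops seen [H2,H0,H6] ; pick H6
  Q 5.162.214.236: descend 00000101101000101101011011101100 ; hops seen [H2,H1] ; pick H1

== LOOKUPS ==
["H2","H6","H2","H2","H6","H2","H0","H0","H6","H1"]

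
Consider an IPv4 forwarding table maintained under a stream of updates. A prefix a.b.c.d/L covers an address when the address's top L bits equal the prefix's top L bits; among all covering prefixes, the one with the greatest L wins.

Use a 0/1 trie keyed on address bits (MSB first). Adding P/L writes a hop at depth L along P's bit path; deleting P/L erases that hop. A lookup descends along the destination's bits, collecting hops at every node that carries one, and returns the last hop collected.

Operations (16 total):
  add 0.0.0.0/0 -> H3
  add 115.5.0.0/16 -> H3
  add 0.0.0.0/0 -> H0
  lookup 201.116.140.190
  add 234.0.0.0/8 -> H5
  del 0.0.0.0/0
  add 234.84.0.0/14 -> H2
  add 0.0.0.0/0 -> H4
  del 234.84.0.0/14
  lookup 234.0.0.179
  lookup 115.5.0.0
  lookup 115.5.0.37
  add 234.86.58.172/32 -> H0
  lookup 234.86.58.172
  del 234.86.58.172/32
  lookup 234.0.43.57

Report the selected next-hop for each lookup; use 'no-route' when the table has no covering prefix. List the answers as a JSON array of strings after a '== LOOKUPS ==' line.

Process each operation:
  add 0.0.0.0/0 -> H3 at depth 0
  add 115.5.0.0/16 -> H3 at depth 16
  add 0.0.0.0/0 -> H0 at depth 0
  ? 201.116.140.190  path d0:H0  best=H0
  add 234.0.0.0/8 -> H5 at depth 8
  del 0.0.0.0/0 (clear depth 0)
  add 234.84.0.0/14 -> H2 at depth 14
  add 0.0.0.0/0 -> H4 at depth 0
  del 234.84.0.0/14 (clear depth 14)
  ? 234.0.0.179  path d0:H4→d1:-→d2:-→d3:-→d4:-→d5:-→d6:-→d7:-→d8:H5→d9:-  best=H5
  ? 115.5.0.0  path d0:H4→d1:-→d2:-→d3:-→d4:-→d5:-→d6:-→d7:-→d8:-→d9:-→d10:-→d11:-→d12:-→d13:-→d14:-→d15:-→d16:H3  best=H3
  ? 115.5.0.37  path d0:H4→d1:-→d2:-→d3:-→d4:-→d5:-→d6:-→d7:-→d8:-→d9:-→d10:-→d11:-→d12:-→d13:-→d14:-→d15:-→d16:H3  best=H3
  add 234.86.58.172/32 -> H0 at depth 32
  ? 234.86.58.172  path d0:H4→d1:-→d2:-→d3:-→d4:-→d5:-→d6:-→d7:-→d8:H5→d9:-→d10:-→d11:-→d12:-→d13:-→d14:-→d15:-→d16:-→d17:-→d18:-→d19:-→d20:-→d21:-→d22:-→d23:-→d24:-→d25:-→d26:-→d27:-→d28:-→d29:-→d30:-→d31:-→d32:H0  best=H0
  del 234.86.58.172/32 (clear depth 32)
  ? 234.0.43.57  path d0:H4→d1:-→d2:-→d3:-→d4:-→d5:-→d6:-→d7:-→d8:H5→d9:-  best=H5

== LOOKUPS ==
["H0","H5","H3","H3","H0","H5"]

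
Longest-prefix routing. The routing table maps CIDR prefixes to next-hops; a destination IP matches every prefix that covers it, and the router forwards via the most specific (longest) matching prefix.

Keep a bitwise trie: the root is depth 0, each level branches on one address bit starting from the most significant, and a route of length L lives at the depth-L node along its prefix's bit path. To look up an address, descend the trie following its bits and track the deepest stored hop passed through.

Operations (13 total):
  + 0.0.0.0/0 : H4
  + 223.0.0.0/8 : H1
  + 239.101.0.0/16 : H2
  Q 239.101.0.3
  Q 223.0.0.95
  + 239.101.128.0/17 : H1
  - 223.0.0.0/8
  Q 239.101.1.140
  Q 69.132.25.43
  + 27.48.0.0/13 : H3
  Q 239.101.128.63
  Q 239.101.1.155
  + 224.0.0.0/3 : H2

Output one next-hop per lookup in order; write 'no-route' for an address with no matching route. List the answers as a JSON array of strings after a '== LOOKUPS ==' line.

Trace:
  add 0.0.0.0/0 -> H4 at depth 0
  add 223.0.0.0/8 -> H1 at depth 8
  add 239.101.0.0/16 -> H2 at depth 16
  Q 239.101.0.3: descend 1110111101100101 ; hops seen [H4,H2] ; pick H2
  Q 223.0.0.95: descend 11011111 ; hops seen [H4,H1] ; pick H1
  add 239.101.128.0/17 -> H1 at depth 17
  del 223.0.0.0/8 (clear depth 8)
  Q 239.101.1.140: descend 1110111101100101 ; hops seen [H4,H2] ; pick H2
  Q 69.132.25.43: descend ε ; hops seen [H4] ; pick H4
  add 27.48.0.0/13 -> H3 at depth 13
  Q 239.101.128.63: descend 11101111011001011 ; hops seen [H4,H2,H1] ; pick H1
  Q 239.101.1.155: descend 1110111101100101 ; hops seen [H4,H2] ; pick H2
  add 224.0.0.0/3 -> H2 at depth 3

== LOOKUPS ==
["H2","H1","H2","H4","H1","H2"]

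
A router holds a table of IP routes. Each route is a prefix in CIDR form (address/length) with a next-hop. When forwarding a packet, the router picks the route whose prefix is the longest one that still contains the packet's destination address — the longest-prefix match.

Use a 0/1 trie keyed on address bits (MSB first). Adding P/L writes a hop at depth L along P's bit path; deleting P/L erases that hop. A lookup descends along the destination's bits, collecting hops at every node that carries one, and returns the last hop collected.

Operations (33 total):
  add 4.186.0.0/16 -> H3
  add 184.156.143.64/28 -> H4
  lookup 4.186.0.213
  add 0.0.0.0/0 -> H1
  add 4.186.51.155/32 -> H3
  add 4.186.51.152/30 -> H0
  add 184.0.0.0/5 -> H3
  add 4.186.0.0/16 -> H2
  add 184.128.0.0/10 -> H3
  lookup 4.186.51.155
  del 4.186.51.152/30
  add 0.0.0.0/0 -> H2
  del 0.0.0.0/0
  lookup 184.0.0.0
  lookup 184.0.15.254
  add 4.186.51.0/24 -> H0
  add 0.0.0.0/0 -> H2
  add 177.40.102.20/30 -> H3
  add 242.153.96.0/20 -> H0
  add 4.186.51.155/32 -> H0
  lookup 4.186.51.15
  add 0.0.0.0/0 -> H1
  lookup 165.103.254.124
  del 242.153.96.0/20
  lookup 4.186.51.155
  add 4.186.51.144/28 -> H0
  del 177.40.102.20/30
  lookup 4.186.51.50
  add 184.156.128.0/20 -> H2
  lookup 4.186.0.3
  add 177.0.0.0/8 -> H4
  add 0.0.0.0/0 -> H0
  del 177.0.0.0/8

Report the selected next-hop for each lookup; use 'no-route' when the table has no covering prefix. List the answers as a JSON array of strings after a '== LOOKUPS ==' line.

Process each operation:
  add 4.186.0.0/16 -> H3 at depth 16
  add 184.156.143.64/28 -> H4 at depth 28
  ? 4.186.0.213  path d0:-→d1:-→d2:-→d3:-→d4:-→d5:-→d6:-→d7:-→d8:-→d9:-→d10:-→d11:-→d12:-→d13:-→d14:-→d15:-→d16:H3  best=H3
  add 0.0.0.0/0 -> H1 at depth 0
  add 4.186.51.155/32 -> H3 at depth 32
  add 4.186.51.152/30 -> H0 at depth 30
  add 184.0.0.0/5 -> H3 at depth 5
  add 4.186.0.0/16 -> H2 at depth 16
  add 184.128.0.0/10 -> H3 at depth 10
  ? 4.186.51.155  path d0:H1→d1:-→d2:-→d3:-→d4:-→d5:-→d6:-→d7:-→d8:-→d9:-→d10:-→d11:-→d12:-→d13:-→d14:-→d15:-→d16:H2→d17:-→d18:-→d19:-→d20:-→d21:-→d22:-→d23:-→d24:-→d25:-→d26:-→d27:-→d28:-→d29:-→d30:H0→d31:-→d32:H3  best=H3
  - 4.186.51.152/30 clear@30
  add 0.0.0.0/0 -> H2 at depth 0
  - 0.0.0.0/0 clear@0
  ? 184.0.0.0  path d0:-→d1:-→d2:-→d3:-→d4:-→d5:H3→d6:-→d7:-→d8:-  best=H3
  ? 184.0.15.254  path d0:-→d1:-→d2:-→d3:-→d4:-→d5:H3→d6:-→d7:-→d8:-  best=H3
  add 4.186.51.0/24 -> H0 at depth 24
  add 0.0.0.0/0 -> H2 at depth 0
  add 177.40.102.20/30 -> H3 at depth 30
  add 242.153.96.0/20 -> H0 at depth 20
  add 4.186.51.155/32 -> H0 at depth 32
  ? 4.186.51.15  path d0:H2→d1:-→d2:-→d3:-→d4:-→d5:-→d6:-→d7:-→d8:-→d9:-→d10:-→d11:-→d12:-→d13:-→d14:-→d15:-→d16:H2→d17:-→d18:-→d19:-→d20:-→d21:-→d22:-→d23:-→d24:H0  best=H0
  add 0.0.0.0/0 -> H1 at depth 0
  ? 165.103.254.124  path d0:H1→d1:-→d2:-→d3:-  best=H1
  - 242.153.96.0/20 clear@20
  ? 4.186.51.155  path d0:H1→d1:-→d2:-→d3:-→d4:-→d5:-→d6:-→d7:-→d8:-→d9:-→d10:-→d11:-→d12:-→d13:-→d14:-→d15:-→d16:H2→d17:-→d18:-→d19:-→d20:-→d21:-→d22:-→d23:-→d24:H0→d25:-→d26:-→d27:-→d28:-→d29:-→d30:-→d31:-→d32:H0  best=H0
  add 4.186.51.144/28 -> H0 at depth 28
  - 177.40.102.20/30 clear@30
  ? 4.186.51.50  path d0:H1→d1:-→d2:-→d3:-→d4:-→d5:-→d6:-→d7:-→d8:-→d9:-→d10:-→d11:-→d12:-→d13:-→d14:-→d15:-→d16:H2→d17:-→d18:-→d19:-→d20:-→d21:-→d22:-→d23:-→d24:H0  best=H0
  add 184.156.128.0/20 -> H2 at depth 20
  ? 4.186.0.3  path d0:H1→d1:-→d2:-→d3:-→d4:-→d5:-→d6:-→d7:-→d8:-→d9:-→d10:-→d11:-→d12:-→d13:-→d14:-→d15:-→d16:H2→d17:-→d18:-  best=H2
  add 177.0.0.0/8 -> H4 at depth 8
  add 0.0.0.0/0 -> H0 at depth 0
  - 177.0.0.0/8 clear@8

== LOOKUPS ==
["H3","H3","H3","H3","H0","H1","H0","H0","H2"]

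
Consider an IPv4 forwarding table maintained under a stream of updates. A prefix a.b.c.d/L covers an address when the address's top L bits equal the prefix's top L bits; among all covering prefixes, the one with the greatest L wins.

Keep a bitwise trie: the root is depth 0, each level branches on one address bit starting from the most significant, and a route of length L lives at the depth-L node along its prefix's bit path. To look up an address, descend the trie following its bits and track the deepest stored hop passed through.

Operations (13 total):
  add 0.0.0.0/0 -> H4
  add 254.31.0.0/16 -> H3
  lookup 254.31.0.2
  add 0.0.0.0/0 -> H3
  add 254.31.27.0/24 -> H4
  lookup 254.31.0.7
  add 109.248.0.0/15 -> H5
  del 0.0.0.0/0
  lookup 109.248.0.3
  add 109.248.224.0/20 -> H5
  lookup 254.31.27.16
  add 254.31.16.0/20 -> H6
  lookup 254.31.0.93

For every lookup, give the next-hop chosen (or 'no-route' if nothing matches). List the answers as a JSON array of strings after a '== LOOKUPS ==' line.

Trace:
  add 0.0.0.0/0 -> H4 at depth 0
  add 254.31.0.0/16 -> H3 at depth 16
  ? 254.31.0.2  path d0:H4→d1:-→d2:-→d3:-→d4:-→d5:-→d6:-→d7:-→d8:-→d9:-→d10:-→d11:-→d12:-→d13:-→d14:-→d15:-→d16:H3  best=H3
  add 0.0.0.0/0 -> H3 at depth 0
  add 254.31.27.0/24 -> H4 at depth 24
  ? 254.31.0.7  path d0:H3→d1:-→d2:-→d3:-→d4:-→d5:-→d6:-→d7:-→d8:-→d9:-→d10:-→d11:-→d12:-→d13:-→d14:-→d15:-→d16:H3→d17:-→d18:-→d19:-  best=H3
  add 109.248.0.0/15 -> H5 at depth 15
  del 0.0.0.0/0 (clear depth 0)
  ? 109.248.0.3  path d0:-→d1:-→d2:-→d3:-→d4:-→d5:-→d6:-→d7:-→d8:-→d9:-→d10:-→d11:-→d12:-→d13:-→d14:-→d15:H5  best=H5
  add 109.248.224.0/20 -> H5 at depth 20
  ? 254.31.27.16  path d0:-→d1:-→d2:-→d3:-→d4:-→d5:-→d6:-→d7:-→d8:-→d9:-→d10:-→d11:-→d12:-→d13:-→d14:-→d15:-→d16:H3→d17:-→d18:-→d19:-→d20:-→d21:-→d22:-→d23:-→d24:H4  best=H4
  add 254.31.16.0/20 -> H6 at depth 20
  ? 254.31.0.93  path d0:-→d1:-→d2:-→d3:-→d4:-→d5:-→d6:-→d7:-→d8:-→d9:-→d10:-→d11:-→d12:-→d13:-→d14:-→d15:-→d16:H3→d17:-→d18:-→d19:-  best=H3

== LOOKUPS ==
["H3","H3","H5","H4","H3"]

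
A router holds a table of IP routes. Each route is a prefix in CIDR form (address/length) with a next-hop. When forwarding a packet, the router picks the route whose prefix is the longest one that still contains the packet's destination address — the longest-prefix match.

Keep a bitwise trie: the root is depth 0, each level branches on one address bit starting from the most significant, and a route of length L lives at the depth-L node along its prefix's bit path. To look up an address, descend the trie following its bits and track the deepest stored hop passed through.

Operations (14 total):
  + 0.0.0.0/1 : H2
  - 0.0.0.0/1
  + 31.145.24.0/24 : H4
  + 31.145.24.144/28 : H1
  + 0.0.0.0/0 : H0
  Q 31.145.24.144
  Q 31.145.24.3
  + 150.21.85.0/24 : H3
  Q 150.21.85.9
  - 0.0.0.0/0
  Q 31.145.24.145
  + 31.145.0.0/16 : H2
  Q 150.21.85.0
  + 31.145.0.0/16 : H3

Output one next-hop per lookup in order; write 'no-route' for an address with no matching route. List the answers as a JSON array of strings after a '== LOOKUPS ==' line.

Process each operation:
  add 0.0.0.0/1 -> H2 at depth 1
  del 0.0.0.0/1 (clear depth 1)
  add 31.145.24.0/24 -> H4 at depth 24
  add 31.145.24.144/28 -> H1 at depth 28
  add 0.0.0.0/0 -> H0 at depth 0
  Q 31.145.24.144: descend 0001111110010001000110001001 ; hops seen [H0,H4,H1] ; pick H1
  Q 31.145.24.3: descend 000111111001000100011000 ; hops seen [H0,H4] ; pick H4
  add 150.21.85.0/24 -> H3 at depth 24
  Q 150.21.85.9: descend 100101100001010101010101 ; hops seen [H0,H3] ; pick H3
  del 0.0.0.0/0 (clear depth 0)
  Q 31.145.24.145: descend 0001111110010001000110001001 ; hops seen [H4,H1] ; pick H1
  add 31.145.0.0/16 -> H2 at depth 16
  Q 150.21.85.0: descend 100101100001010101010101 ; hops seen [H3] ; pick H3
  add 31.145.0.0/16 -> H3 at depth 16

== LOOKUPS ==
["H1","H4","H3","H1","H3"]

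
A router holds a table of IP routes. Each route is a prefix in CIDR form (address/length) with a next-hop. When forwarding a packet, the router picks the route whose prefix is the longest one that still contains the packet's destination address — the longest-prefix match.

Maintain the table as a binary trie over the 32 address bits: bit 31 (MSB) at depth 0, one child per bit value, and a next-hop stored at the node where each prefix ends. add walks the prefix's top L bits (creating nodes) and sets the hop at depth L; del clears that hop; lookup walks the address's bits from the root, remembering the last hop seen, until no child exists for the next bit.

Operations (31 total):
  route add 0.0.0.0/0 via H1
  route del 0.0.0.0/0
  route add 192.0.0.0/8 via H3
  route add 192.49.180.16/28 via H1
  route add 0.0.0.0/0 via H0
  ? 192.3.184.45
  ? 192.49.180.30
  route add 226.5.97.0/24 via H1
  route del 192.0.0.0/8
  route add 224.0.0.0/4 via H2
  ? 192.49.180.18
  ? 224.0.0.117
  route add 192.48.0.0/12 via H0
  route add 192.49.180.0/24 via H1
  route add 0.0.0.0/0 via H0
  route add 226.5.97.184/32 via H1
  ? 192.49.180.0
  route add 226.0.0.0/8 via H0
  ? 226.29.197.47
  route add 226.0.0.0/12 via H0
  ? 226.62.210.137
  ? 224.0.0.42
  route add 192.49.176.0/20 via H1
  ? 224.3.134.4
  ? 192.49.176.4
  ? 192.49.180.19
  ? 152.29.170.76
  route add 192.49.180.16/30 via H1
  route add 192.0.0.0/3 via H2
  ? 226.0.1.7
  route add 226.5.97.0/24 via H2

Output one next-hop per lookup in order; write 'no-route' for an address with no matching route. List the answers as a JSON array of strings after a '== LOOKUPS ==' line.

Trace:
  + 0.0.0.0/0 (H1) depth=0
  - 0.0.0.0/0 clear@0
  + 192.0.0.0/8 (H3) depth=8
  + 192.49.180.16/28 (H1) depth=28
  + 0.0.0.0/0 (H0) depth=0
  ? 192.3.184.45  path d0:H0→d1:-→d2:-→d3:-→d4:-→d5:-→d6:-→d7:-→d8:H3→d9:-→d10:-  best=H3
  ? 192.49.180.30  path d0:H0→d1:-→d2:-→d3:-→d4:-→d5:-→d6:-→d7:-→d8:H3→d9:-→d10:-→d11:-→d12:-→d13:-→d14:-→d15:-→d16:-→d17:-→d18:-→d19:-→d20:-→d21:-→d22:-→d23:-→d24:-→d25:-→d26:-→d27:-→d28:H1  best=H1
  + 226.5.97.0/24 (H1) depth=24
  - 192.0.0.0/8 clear@8
  + 224.0.0.0/4 (H2) depth=4
  ? 192.49.180.18  path d0:H0→d1:-→d2:-→d3:-→d4:-→d5:-→d6:-→d7:-→d8:-→d9:-→d10:-→d11:-→d12:-→d13:-→d14:-→d15:-→d16:-→d17:-→d18:-→d19:-→d20:-→d21:-→d22:-→d23:-→d24:-→d25:-→d26:-→d27:-→d28:H1  best=H1
  ? 224.0.0.117  path d0:H0→d1:-→d2:-→d3:-→d4:H2→d5:-→d6:-  best=H2
  + 192.48.0.0/12 (H0) depth=12
  + 192.49.180.0/24 (H1) depth=24
  + 0.0.0.0/0 (H0) depth=0
  + 226.5.97.184/32 (H1) depth=32
  ? 192.49.180.0  path d0:H0→d1:-→d2:-→d3:-→d4:-→d5:-→d6:-→d7:-→d8:-→d9:-→d10:-→d11:-→d12:H0→d13:-→d14:-→d15:-→d16:-→d17:-→d18:-→d19:-→d20:-→d21:-→d22:-→d23:-→d24:H1→d25:-→d26:-→d27:-  best=H1
  + 226.0.0.0/8 (H0) depth=8
  ? 226.29.197.47  path d0:H0→d1:-→d2:-→d3:-→d4:H2→d5:-→d6:-→d7:-→d8:H0→d9:-→d10:-→d11:-  best=H0
  + 226.0.0.0/12 (H0) depth=12
  ? 226.62.210.137  path d0:H0→d1:-→d2:-→d3:-→d4:H2→d5:-→d6:-→d7:-→d8:H0→d9:-→d10:-  best=H0
  ? 224.0.0.42  path d0:H0→d1:-→d2:-→d3:-→d4:H2→d5:-→d6:-  best=H2
  + 192.49.176.0/20 (H1) depth=20
  ? 224.3.134.4  path d0:H0→d1:-→d2:-→d3:-→d4:H2→d5:-→d6:-  best=H2
  ? 192.49.176.4  path d0:H0→d1:-→d2:-→d3:-→d4:-→d5:-→d6:-→d7:-→d8:-→d9:-→d10:-→d11:-→d12:H0→d13:-→d14:-→d15:-→d16:-→d17:-→d18:-→d19:-→d20:H1→d21:-  best=H1
  ? 192.49.180.19  path d0:H0→d1:-→d2:-→d3:-→d4:-→d5:-→d6:-→d7:-→d8:-→d9:-→d10:-→d11:-→d12:H0→d13:-→d14:-→d15:-→d16:-→d17:-→d18:-→d19:-→d20:H1→d21:-→d22:-→d23:-→d24:H1→d25:-→d26:-→d27:-→d28:H1  best=H1
  ? 152.29.170.76  path d0:H0→d1:-  best=H0
  + 192.49.180.16/30 (H1) depth=30
  + 192.0.0.0/3 (H2) depth=3
  ? 226.0.1.7  path d0:H0→d1:-→d2:-→d3:-→d4:H2→d5:-→d6:-→d7:-→d8:H0→d9:-→d10:-→d11:-→d12:H0→d13:-  best=H0
  + 226.5.97.0/24 (H2) depth=24

== LOOKUPS ==
["H3","H1","H1","H2","H1","H0","H0","H2","H2","H1","H1","H0","H0"]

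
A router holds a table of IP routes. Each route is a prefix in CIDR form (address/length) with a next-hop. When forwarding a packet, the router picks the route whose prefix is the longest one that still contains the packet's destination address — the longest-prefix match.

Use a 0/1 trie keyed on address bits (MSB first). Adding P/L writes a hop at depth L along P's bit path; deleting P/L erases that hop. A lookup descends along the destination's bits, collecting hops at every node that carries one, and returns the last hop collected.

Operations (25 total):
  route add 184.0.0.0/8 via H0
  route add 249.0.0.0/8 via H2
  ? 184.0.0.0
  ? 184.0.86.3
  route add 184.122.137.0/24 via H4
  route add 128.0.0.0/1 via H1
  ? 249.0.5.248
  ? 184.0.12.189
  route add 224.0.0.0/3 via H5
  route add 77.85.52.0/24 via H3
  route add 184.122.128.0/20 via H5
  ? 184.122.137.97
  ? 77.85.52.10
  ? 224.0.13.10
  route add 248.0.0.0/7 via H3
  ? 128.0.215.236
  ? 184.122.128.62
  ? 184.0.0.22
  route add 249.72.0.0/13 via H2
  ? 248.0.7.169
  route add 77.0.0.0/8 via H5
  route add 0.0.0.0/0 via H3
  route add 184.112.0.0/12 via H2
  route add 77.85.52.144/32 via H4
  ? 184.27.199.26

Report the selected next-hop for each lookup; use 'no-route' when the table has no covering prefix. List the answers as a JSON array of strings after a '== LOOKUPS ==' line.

Process each operation:
  add 184.0.0.0/8 -> H0 at depth 8
  add 249.0.0.0/8 -> H2 at depth 8
  lookup 184.0.0.0: bits 10111000 walk d0:-→d1:-→d2:-→d3:-→d4:-→d5:-→d6:-→d7:-→d8:H0 -> H0
  lookup 184.0.86.3: bits 10111000 walk d0:-→d1:-→d2:-→d3:-→d4:-→d5:-→d6:-→d7:-→d8:H0 -> H0
  add 184.122.137.0/24 -> H4 at depth 24
  add 128.0.0.0/1 -> H1 at depth 1
  lookup 249.0.5.248: bits 11111001 walk d0:-→d1:H1→d2:-→d3:-→d4:-→d5:-→d6:-→d7:-→d8:H2 -> H2
  lookup 184.0.12.189: bits 101110000 walk d0:-→d1:H1→d2:-→d3:-→d4:-→d5:-→d6:-→d7:-→d8:H0→d9:- -> H0
  add 224.0.0.0/3 -> H5 at depth 3
  add 77.85.52.0/24 -> H3 at depth 24
  add 184.122.128.0/20 -> H5 at depth 20
  lookup 184.122.137.97: bits 101110000111101010001001 walk d0:-→d1:H1→d2:-→d3:-→d4:-→d5:-→d6:-→d7:-→d8:H0→d9:-→d10:-→d11:-→d12:-→d13:-→d14:-→d15:-→d16:-→d17:-→d18:-→d19:-→d20:H5→d21:-→d22:-→d23:-→d24:H4 -> H4
  lookup 77.85.52.10: bits 010011010101010100110100 walk d0:-→d1:-→d2:-→d3:-→d4:-→d5:-→d6:-→d7:-→d8:-→d9:-→d10:-→d11:-→d12:-→d13:-→d14:-→d15:-→d16:-→d17:-→d18:-→d19:-→d20:-→d21:-→d22:-→d23:-→d24:H3 -> H3
  lookup 224.0.13.10: bits 111 walk d0:-→d1:H1→d2:-→d3:H5 -> H5
  add 248.0.0.0/7 -> H3 at depth 7
  lookup 128.0.215.236: bits 10 walk d0:-→d1:H1→d2:- -> H1
  lookup 184.122.128.62: bits 10111000011110101000 walk d0:-→d1:H1→d2:-→d3:-→d4:-→d5:-→d6:-→d7:-→d8:H0→d9:-→d10:-→d11:-→d12:-→d13:-→d14:-→d15:-→d16:-→d17:-→d18:-→d19:-→d20:H5 -> H5
  lookup 184.0.0.22: bits 101110000 walk d0:-→d1:H1→d2:-→d3:-→d4:-→d5:-→d6:-→d7:-→d8:H0→d9:- -> H0
  add 249.72.0.0/13 -> H2 at depth 13
  lookup 248.0.7.169: bits 1111100 walk d0:-→d1:H1→d2:-→d3:H5→d4:-→d5:-→d6:-→d7:H3 -> H3
  add 77.0.0.0/8 -> H5 at depth 8
  add 0.0.0.0/0 -> H3 at depth 0
  add 184.112.0.0/12 -> H2 at depth 12
  add 77.85.52.144/32 -> H4 at depth 32
  lookup 184.27.199.26: bits 101110000 walk d0:H3→d1:H1→d2:-→d3:-→d4:-→d5:-→d6:-→d7:-→d8:H0→d9:- -> H0

== LOOKUPS ==
["H0","H0","H2","H0","H4","H3","H5","H1","H5","H0","H3","H0"]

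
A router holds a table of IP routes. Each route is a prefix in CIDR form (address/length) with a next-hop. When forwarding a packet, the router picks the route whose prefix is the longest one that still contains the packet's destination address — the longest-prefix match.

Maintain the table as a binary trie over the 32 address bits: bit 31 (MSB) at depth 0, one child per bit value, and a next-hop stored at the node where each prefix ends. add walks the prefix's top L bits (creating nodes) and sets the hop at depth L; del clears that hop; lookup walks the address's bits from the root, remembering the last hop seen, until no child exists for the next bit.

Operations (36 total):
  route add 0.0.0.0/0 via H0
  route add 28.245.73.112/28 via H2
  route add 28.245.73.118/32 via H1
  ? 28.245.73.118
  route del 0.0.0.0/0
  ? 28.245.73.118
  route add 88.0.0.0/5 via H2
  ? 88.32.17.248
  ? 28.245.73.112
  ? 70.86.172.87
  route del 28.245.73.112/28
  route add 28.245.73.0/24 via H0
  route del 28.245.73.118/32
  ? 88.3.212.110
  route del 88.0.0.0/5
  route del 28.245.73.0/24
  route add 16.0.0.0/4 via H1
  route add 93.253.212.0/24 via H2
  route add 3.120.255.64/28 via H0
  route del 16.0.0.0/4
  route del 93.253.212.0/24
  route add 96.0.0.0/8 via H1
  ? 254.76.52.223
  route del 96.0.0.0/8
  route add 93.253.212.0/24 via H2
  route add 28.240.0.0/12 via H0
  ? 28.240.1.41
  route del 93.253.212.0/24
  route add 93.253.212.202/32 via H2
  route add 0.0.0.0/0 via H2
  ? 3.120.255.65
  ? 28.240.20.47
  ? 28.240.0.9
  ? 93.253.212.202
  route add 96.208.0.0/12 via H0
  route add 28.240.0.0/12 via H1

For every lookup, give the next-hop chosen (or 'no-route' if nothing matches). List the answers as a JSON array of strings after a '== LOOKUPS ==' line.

Process each operation:
  add 0.0.0.0/0 -> H0 at depth 0
  add 28.245.73.112/28 -> H2 at depth 28
  add 28.245.73.118/32 -> H1 at depth 32
  lookup 28.245.73.118: bits 00011100111101010100100101110110 walk d0:H0→d1:-→d2:-→d3:-→d4:-→d5:-→d6:-→d7:-→d8:-→d9:-→d10:-→d11:-→d12:-→d13:-→d14:-→d15:-→d16:-→d17:-→d18:-→d19:-→d20:-→d21:-→d22:-→d23:-→d24:-→d25:-→d26:-→d27:-→d28:H2→d29:-→d30:-→d31:-→d32:H1 -> H1
  - 0.0.0.0/0 clear@0
  lookup 28.245.73.118: bits 00011100111101010100100101110110 walk d0:-→d1:-→d2:-→d3:-→d4:-→d5:-→d6:-→d7:-→d8:-→d9:-→d10:-→d11:-→d12:-→d13:-→d14:-→d15:-→d16:-→d17:-→d18:-→d19:-→d20:-→d21:-→d22:-→d23:-→d24:-→d25:-→d26:-→d27:-→d28:H2→d29:-→d30:-→d31:-→d32:H1 -> H1
  add 88.0.0.0/5 -> H2 at depth 5
  lookup 88.32.17.248: bits 01011 walk d0:-→d1:-→d2:-→d3:-→d4:-→d5:H2 -> H2
  lookup 28.245.73.112: bits 00011100111101010100100101110 walk d0:-→d1:-→d2:-→d3:-→d4:-→d5:-→d6:-→d7:-→d8:-→d9:-→d10:-→d11:-→d12:-→d13:-→d14:-→d15:-→d16:-→d17:-→d18:-→d19:-→d20:-→d21:-→d22:-→d23:-→d24:-→d25:-→d26:-→d27:-→d28:H2→d29:- -> H2
  lookup 70.86.172.87: bits 010 walk d0:-→d1:-→d2:-→d3:- -> no-route
  - 28.245.73.112/28 clear@28
  add 28.245.73.0/24 -> H0 at depth 24
  - 28.245.73.118/32 clear@32
  lookup 88.3.212.110: bits 01011 walk d0:-→d1:-→d2:-→d3:-→d4:-→d5:H2 -> H2
  - 88.0.0.0/5 clear@5
  - 28.245.73.0/24 clear@24
  add 16.0.0.0/4 -> H1 at depth 4
  add 93.253.212.0/24 -> H2 at depth 24
  add 3.120.255.64/28 -> H0 at depth 28
  - 16.0.0.0/4 clear@4
  - 93.253.212.0/24 clear@24
  add 96.0.0.0/8 -> H1 at depth 8
  lookup 254.76.52.223: bits ε walk d0:- -> no-route
  - 96.0.0.0/8 clear@8
  add 93.253.212.0/24 -> H2 at depth 24
  add 28.240.0.0/12 -> H0 at depth 12
  lookup 28.240.1.41: bits 0001110011110 walk d0:-→d1:-→d2:-→d3:-→d4:-→d5:-→d6:-→d7:-→d8:-→d9:-→d10:-→d11:-→d12:H0→d13:- -> H0
  - 93.253.212.0/24 clear@24
  add 93.253.212.202/32 -> H2 at depth 32
  add 0.0.0.0/0 -> H2 at depth 0
  lookup 3.120.255.65: bits 0000001101111000111111110100 walk d0:H2→d1:-→d2:-→d3:-→d4:-→d5:-→d6:-→d7:-→d8:-→d9:-→d10:-→d11:-→d12:-→d13:-→d14:-→d15:-→d16:-→d17:-→d18:-→d19:-→d20:-→d21:-→d22:-→d23:-→d24:-→d25:-→d26:-→d27:-→d28:H0 -> H0
  lookup 28.240.20.47: bits 0001110011110 walk d0:H2→d1:-→d2:-→d3:-→d4:-→d5:-→d6:-→d7:-→d8:-→d9:-→d10:-→d11:-→d12:H0→d13:- -> H0
  lookup 28.240.0.9: bits 0001110011110 walk d0:H2→d1:-→d2:-→d3:-→d4:-→d5:-→d6:-→d7:-→d8:-→d9:-→d10:-→d11:-→d12:H0→d13:- -> H0
  lookup 93.253.212.202: bits 01011101111111011101010011001010 walk d0:H2→d1:-→d2:-→d3:-→d4:-→d5:-→d6:-→d7:-→d8:-→d9:-→d10:-→d11:-→d12:-→d13:-→d14:-→d15:-→d16:-→d17:-→d18:-→d19:-→d20:-→d21:-→d22:-→d23:-→d24:-→d25:-→d26:-→d27:-→d28:-→d29:-→d30:-→d31:-→d32:H2 -> H2
  add 96.208.0.0/12 -> H0 at depth 12
  add 28.240.0.0/12 -> H1 at depth 12

== LOOKUPS ==
["H1","H1","H2","H2","no-route","H2","no-route","H0","H0","H0","H0","H2"]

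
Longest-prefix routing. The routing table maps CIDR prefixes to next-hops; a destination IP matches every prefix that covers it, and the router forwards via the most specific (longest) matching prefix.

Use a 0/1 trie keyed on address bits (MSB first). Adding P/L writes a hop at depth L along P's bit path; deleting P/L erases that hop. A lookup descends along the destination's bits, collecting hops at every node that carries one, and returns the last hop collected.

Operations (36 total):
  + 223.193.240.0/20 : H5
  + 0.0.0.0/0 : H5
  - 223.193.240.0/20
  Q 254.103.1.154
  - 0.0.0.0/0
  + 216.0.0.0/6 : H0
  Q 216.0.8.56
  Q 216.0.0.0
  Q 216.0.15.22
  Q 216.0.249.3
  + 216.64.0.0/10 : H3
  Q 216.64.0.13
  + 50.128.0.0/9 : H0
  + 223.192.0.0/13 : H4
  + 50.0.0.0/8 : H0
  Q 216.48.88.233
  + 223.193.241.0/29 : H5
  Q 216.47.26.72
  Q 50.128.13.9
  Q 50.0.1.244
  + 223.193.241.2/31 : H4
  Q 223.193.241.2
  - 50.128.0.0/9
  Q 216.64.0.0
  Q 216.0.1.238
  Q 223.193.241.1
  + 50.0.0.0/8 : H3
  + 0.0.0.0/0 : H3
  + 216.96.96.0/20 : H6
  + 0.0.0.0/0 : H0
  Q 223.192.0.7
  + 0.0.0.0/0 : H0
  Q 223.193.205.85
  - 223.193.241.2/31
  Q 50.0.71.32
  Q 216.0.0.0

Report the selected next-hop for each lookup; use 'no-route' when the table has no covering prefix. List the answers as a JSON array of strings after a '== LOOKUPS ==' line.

Apply in order:
  + 223.193.240.0/20 (H5) depth=20
  + 0.0.0.0/0 (H5) depth=0
  - 223.193.240.0/20 clear@20
  Q 254.103.1.154: descend 11 ; hops seen [H5] ; pick H5
  - 0.0.0.0/0 clear@0
  + 216.0.0.0/6 (H0) depth=6
  Q 216.0.8.56: descend 110110 ; hops seen [H0] ; pick H0
  Q 216.0.0.0: descend 110110 ; hops seen [H0] ; pick H0
  Q 216.0.15.22: descend 110110 ; hops seen [H0] ; pick H0
  Q 216.0.249.3: descend 110110 ; hops seen [H0] ; pick H0
  + 216.64.0.0/10 (H3) depth=10
  Q 216.64.0.13: descend 1101100001 ; hops seen [H0,H3] ; pick H3
  + 50.128.0.0/9 (H0) depth=9
  + 223.192.0.0/13 (H4) depth=13
  + 50.0.0.0/8 (H0) depth=8
  Q 216.48.88.233: descend 110110000 ; hops seen [H0] ; pick H0
  + 223.193.241.0/29 (H5) depth=29
  Q 216.47.26.72: descend 110110000 ; hops seen [H0] ; pick H0
  Q 50.128.13.9: descend 001100101 ; hops seen [H0,H0] ; pick H0
  Q 50.0.1.244: descend 00110010 ; hops seen [H0] ; pick H0
  + 223.193.241.2/31 (H4) depth=31
  Q 223.193.241.2: descend 1101111111000001111100010000001 ; hops seen [H4,H5,H4] ; pick H4
  - 50.128.0.0/9 clear@9
  Q 216.64.0.0: descend 1101100001 ; hops seen [H0,H3] ; pick H3
  Q 216.0.1.238: descend 110110000 ; hops seen [H0] ; pick H0
  Q 223.193.241.1: descend 110111111100000111110001000000 ; hops seen [H4,H5] ; pick H5
  + 50.0.0.0/8 (H3) depth=8
  + 0.0.0.0/0 (H3) depth=0
  + 216.96.96.0/20 (H6) depth=20
  + 0.0.0.0/0 (H0) depth=0
  Q 223.192.0.7: descend 110111111100000 ; hops seen [H0,H4] ; pick H4
  + 0.0.0.0/0 (H0) depth=0
  Q 223.193.205.85: descend 110111111100000111 ; hops seen [H0,H4] ; pick H4
  - 223.193.241.2/31 clear@31
  Q 50.0.71.32: descend 00110010 ; hops seen [H0,H3] ; pick H3
  Q 216.0.0.0: descend 110110000 ; hops seen [H0,H0] ; pick H0

== LOOKUPS ==
["H5","H0","H0","H0","H0","H3","H0","H0","H0","H0","H4","H3","H0","H5","H4","H4","H3","H0"]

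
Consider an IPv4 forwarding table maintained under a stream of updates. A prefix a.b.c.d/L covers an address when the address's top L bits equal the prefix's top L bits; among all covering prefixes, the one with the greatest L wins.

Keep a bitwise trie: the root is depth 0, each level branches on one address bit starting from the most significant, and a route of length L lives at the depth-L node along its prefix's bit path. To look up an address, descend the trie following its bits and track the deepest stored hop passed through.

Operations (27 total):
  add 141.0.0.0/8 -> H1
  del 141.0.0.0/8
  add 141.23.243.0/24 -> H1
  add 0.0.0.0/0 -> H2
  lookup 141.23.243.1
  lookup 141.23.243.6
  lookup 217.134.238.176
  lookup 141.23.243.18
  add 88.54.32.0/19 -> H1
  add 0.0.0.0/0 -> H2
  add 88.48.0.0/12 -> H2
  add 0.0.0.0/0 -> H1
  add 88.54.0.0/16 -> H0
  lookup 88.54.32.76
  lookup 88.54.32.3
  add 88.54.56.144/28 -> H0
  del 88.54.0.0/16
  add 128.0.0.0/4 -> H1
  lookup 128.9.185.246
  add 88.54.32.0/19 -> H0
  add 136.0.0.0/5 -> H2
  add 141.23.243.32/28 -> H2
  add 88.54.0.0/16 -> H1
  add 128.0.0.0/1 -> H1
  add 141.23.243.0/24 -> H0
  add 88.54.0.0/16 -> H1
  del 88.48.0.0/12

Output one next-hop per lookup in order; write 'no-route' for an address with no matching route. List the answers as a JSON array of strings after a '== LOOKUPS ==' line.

Trace:
  + 141.0.0.0/8 (H1) depth=8
  - 141.0.0.0/8 clear@8
  + 141.23.243.0/24 (H1) depth=24
  + 0.0.0.0/0 (H2) depth=0
  lookup 141.23.243.1: bits 100011010001011111110011 walk d0:H2→d1:-→d2:-→d3:-→d4:-→d5:-→d6:-→d7:-→d8:-→d9:-→d10:-→d11:-→d12:-→d13:-→d14:-→d15:-→d16:-→d17:-→d18:-→d19:-→d20:-→d21:-→d22:-→d23:-→d24:H1 -> H1
  lookup 141.23.243.6: bits 100011010001011111110011 walk d0:H2→d1:-→d2:-→d3:-→d4:-→d5:-→d6:-→d7:-→d8:-→d9:-→d10:-→d11:-→d12:-→d13:-→d14:-→d15:-→d16:-→d17:-→d18:-→d19:-→d20:-→d21:-→d22:-→d23:-→d24:H1 -> H1
  lookup 217.134.238.176: bits 1 walk d0:H2→d1:- -> H2
  lookup 141.23.243.18: bits 100011010001011111110011 walk d0:H2→d1:-→d2:-→d3:-→d4:-→d5:-→d6:-→d7:-→d8:-→d9:-→d10:-→d11:-→d12:-→d13:-→d14:-→d15:-→d16:-→d17:-→d18:-→d19:-→d20:-→d21:-→d22:-→d23:-→d24:H1 -> H1
  + 88.54.32.0/19 (H1) depth=19
  + 0.0.0.0/0 (H2) depth=0
  + 88.48.0.0/12 (H2) depth=12
  + 0.0.0.0/0 (H1) depth=0
  + 88.54.0.0/16 (H0) depth=16
  lookup 88.54.32.76: bits 0101100000110110001 walk d0:H1→d1:-→d2:-→d3:-→d4:-→d5:-→d6:-→d7:-→d8:-→d9:-→d10:-→d11:-→d12:H2→d13:-→d14:-→d15:-→d16:H0→d17:-→d18:-→d19:H1 -> H1
  lookup 88.54.32.3: bits 0101100000110110001 walk d0:H1→d1:-→d2:-→d3:-→d4:-→d5:-→d6:-→d7:-→d8:-→d9:-→d10:-→d11:-→d12:H2→d13:-→d14:-→d15:-→d16:H0→d17:-→d18:-→d19:H1 -> H1
  + 88.54.56.144/28 (H0) depth=28
  - 88.54.0.0/16 clear@16
  + 128.0.0.0/4 (H1) depth=4
  lookup 128.9.185.246: bits 1000 walk d0:H1→d1:-→d2:-→d3:-→d4:H1 -> H1
  + 88.54.32.0/19 (H0) depth=19
  + 136.0.0.0/5 (H2) depth=5
  + 141.23.243.32/28 (H2) depth=28
  + 88.54.0.0/16 (H1) depth=16
  + 128.0.0.0/1 (H1) depth=1
  + 141.23.243.0/24 (H0) depth=24
  + 88.54.0.0/16 (H1) depth=16
  - 88.48.0.0/12 clear@12

== LOOKUPS ==
["H1","H1","H2","H1","H1","H1","H1"]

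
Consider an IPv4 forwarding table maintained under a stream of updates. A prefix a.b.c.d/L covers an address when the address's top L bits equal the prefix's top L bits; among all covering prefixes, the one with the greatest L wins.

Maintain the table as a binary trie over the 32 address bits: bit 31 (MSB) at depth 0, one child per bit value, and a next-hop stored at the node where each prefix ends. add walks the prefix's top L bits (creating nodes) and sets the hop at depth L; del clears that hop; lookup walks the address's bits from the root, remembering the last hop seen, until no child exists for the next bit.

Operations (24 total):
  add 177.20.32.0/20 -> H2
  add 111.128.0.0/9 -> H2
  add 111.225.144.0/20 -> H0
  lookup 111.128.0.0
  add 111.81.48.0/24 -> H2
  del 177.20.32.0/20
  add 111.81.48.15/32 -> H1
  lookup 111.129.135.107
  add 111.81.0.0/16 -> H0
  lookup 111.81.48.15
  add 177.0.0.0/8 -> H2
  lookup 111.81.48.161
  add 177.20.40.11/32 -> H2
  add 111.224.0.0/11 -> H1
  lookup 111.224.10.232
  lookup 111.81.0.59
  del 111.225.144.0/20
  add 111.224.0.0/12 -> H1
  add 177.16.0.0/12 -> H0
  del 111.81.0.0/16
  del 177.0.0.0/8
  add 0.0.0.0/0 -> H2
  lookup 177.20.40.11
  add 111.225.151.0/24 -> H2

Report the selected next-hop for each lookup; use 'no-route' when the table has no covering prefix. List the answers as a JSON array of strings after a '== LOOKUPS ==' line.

Trace:
  + 177.20.32.0/20 (H2) depth=20
  + 111.128.0.0/9 (H2) depth=9
  + 111.225.144.0/20 (H0) depth=20
  lookup 111.128.0.0: bits 011011111 walk d0:-→d1:-→d2:-→d3:-→d4:-→d5:-→d6:-→d7:-→d8:-→d9:H2 -> H2
  + 111.81.48.0/24 (H2) depth=24
  del 177.20.32.0/20 (clear depth 20)
  + 111.81.48.15/32 (H1) depth=32
  lookup 111.129.135.107: bits 011011111 walk d0:-→d1:-→d2:-→d3:-→d4:-→d5:-→d6:-→d7:-→d8:-→d9:H2 -> H2
  + 111.81.0.0/16 (H0) depth=16
  lookup 111.81.48.15: bits 01101111010100010011000000001111 walk d0:-→d1:-→d2:-→d3:-→d4:-→d5:-→d6:-→d7:-→d8:-→d9:-→d10:-→d11:-→d12:-→d13:-→d14:-→d15:-→d16:H0→d17:-→d18:-→d19:-→d20:-→d21:-→d22:-→d23:-→d24:H2→d25:-→d26:-→d27:-→d28:-→d29:-→d30:-→d31:-→d32:H1 -> H1
  + 177.0.0.0/8 (H2) depth=8
  lookup 111.81.48.161: bits 011011110101000100110000 walk d0:-→d1:-→d2:-→d3:-→d4:-→d5:-→d6:-→d7:-→d8:-→d9:-→d10:-→d11:-→d12:-→d13:-→d14:-→d15:-→d16:H0→d17:-→d18:-→d19:-→d20:-→d21:-→d22:-→d23:-→d24:H2 -> H2
  + 177.20.40.11/32 (H2) depth=32
  + 111.224.0.0/11 (H1) depth=11
  lookup 111.224.10.232: bits 011011111110000 walk d0:-→d1:-→d2:-→d3:-→d4:-→d5:-→d6:-→d7:-→d8:-→d9:H2→d10:-→d11:H1→d12:-→d13:-→d14:-→d15:- -> H1
  lookup 111.81.0.59: bits 011011110101000100 walk d0:-→d1:-→d2:-→d3:-→d4:-→d5:-→d6:-→d7:-→d8:-→d9:-→d10:-→d11:-→d12:-→d13:-→d14:-→d15:-→d16:H0→d17:-→d18:- -> H0
  del 111.225.144.0/20 (clear depth 20)
  + 111.224.0.0/12 (H1) depth=12
  + 177.16.0.0/12 (H0) depth=12
  del 111.81.0.0/16 (clear depth 16)
  del 177.0.0.0/8 (clear depth 8)
  + 0.0.0.0/0 (H2) depth=0
  lookup 177.20.40.11: bits 10110001000101000010100000001011 walk d0:H2→d1:-→d2:-→d3:-→d4:-→d5:-→d6:-→d7:-→d8:-→d9:-→d10:-→d11:-→d12:H0→d13:-→d14:-→d15:-→d16:-→d17:-→d18:-→d19:-→d20:-→d21:-→d22:-→d23:-→d24:-→d25:-→d26:-→d27:-→d28:-→d29:-→d30:-→d31:-→d32:H2 -> H2
  + 111.225.151.0/24 (H2) depth=24

== LOOKUPS ==
["H2","H2","H1","H2","H1","H0","H2"]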